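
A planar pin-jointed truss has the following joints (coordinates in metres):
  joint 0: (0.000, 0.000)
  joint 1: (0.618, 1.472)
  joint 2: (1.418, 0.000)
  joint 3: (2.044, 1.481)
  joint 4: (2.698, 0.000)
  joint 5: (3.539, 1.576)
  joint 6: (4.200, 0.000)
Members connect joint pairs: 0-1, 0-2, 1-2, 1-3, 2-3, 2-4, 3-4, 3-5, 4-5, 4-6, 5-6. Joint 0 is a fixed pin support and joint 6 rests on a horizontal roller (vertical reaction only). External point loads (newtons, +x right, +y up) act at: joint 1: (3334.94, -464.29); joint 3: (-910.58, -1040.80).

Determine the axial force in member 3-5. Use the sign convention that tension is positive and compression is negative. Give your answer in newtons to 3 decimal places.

N=7 nodes, M=11 members, R=3 reactions → 2N=14, M+R=14
member 0 (0-1): L=1.5965, (cx,cy)=(0.3871,0.9220)
member 1 (0-2): L=1.4180, (cx,cy)=(1.0000,0.0000)
member 2 (1-2): L=1.6753, (cx,cy)=(0.4775,-0.8786)
member 3 (1-3): L=1.4260, (cx,cy)=(1.0000,0.0063)
member 4 (2-3): L=1.6079, (cx,cy)=(0.3893,0.9211)
member 5 (2-4): L=1.2800, (cx,cy)=(1.0000,0.0000)
member 6 (3-4): L=1.6190, (cx,cy)=(0.4040,-0.9148)
member 7 (3-5): L=1.4980, (cx,cy)=(0.9980,0.0634)
member 8 (4-5): L=1.7864, (cx,cy)=(0.4708,0.8822)
member 9 (4-6): L=1.5020, (cx,cy)=(1.0000,0.0000)
member 10 (5-6): L=1.7090, (cx,cy)=(0.3868,-0.9222)
solve A·x = −loads:
  F[0-1] = -89.4989 N (compression)
  F[0-2] = +2459.0054 N (tension)
  F[1-2] = -457.1438 N (compression)
  F[1-3] = -3151.3559 N (compression)
  F[2-3] = +436.0651 N (tension)
  F[2-4] = +2070.9375 N (tension)
  F[3-4] = -1652.5840 N (compression)
  F[3-5] = -1406.1910 N (compression)
  F[4-5] = +1713.5224 N (tension)
  F[4-6] = +596.6485 N (tension)
  F[5-6] = -1542.6249 N (compression)
  Rx@0 = -2424.3600 N
  Ry@0 = +82.5212 N
  Ry@6 = +1422.5688 N

-1406.191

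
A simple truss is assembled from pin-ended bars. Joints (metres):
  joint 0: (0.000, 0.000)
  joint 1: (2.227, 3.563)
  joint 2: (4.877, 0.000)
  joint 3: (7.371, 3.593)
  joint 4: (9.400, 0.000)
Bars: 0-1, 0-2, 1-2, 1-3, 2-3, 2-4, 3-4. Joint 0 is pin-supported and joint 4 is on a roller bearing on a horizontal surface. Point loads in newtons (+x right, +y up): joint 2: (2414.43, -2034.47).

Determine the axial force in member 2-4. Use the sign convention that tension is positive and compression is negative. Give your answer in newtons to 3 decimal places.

N=5 nodes, M=7 members, R=3 reactions → 2N=10, M+R=10
member 0 (0-1): L=4.2017, (cx,cy)=(0.5300,0.8480)
member 1 (0-2): L=4.8770, (cx,cy)=(1.0000,0.0000)
member 2 (1-2): L=4.4404, (cx,cy)=(0.5968,-0.8024)
member 3 (1-3): L=5.1441, (cx,cy)=(1.0000,0.0058)
member 4 (2-3): L=4.3737, (cx,cy)=(0.5702,0.8215)
member 5 (2-4): L=4.5230, (cx,cy)=(1.0000,0.0000)
member 6 (3-4): L=4.1263, (cx,cy)=(0.4917,-0.8708)
solve A·x = −loads:
  F[0-1] = -1154.4148 N (compression)
  F[0-2] = +3026.2933 N (tension)
  F[1-2] = +1210.3029 N (tension)
  F[1-3] = -1334.1806 N (compression)
  F[2-3] = +1294.3821 N (tension)
  F[2-4] = +596.0752 N (tension)
  F[3-4] = -1212.2203 N (compression)
  Rx@0 = -2414.4300 N
  Ry@0 = +978.9264 N
  Ry@4 = +1055.5436 N

596.075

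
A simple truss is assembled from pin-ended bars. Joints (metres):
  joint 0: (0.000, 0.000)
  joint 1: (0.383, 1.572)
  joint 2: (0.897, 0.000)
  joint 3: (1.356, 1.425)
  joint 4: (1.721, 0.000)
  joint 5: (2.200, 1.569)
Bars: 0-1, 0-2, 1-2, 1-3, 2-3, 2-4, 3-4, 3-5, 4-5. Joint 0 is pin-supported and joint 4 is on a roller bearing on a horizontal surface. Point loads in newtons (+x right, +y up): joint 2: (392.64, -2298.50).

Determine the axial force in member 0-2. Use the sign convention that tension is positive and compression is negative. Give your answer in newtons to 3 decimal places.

N=6 nodes, M=9 members, R=3 reactions → 2N=12, M+R=12
member 0 (0-1): L=1.6180, (cx,cy)=(0.2367,0.9716)
member 1 (0-2): L=0.8970, (cx,cy)=(1.0000,0.0000)
member 2 (1-2): L=1.6539, (cx,cy)=(0.3108,-0.9505)
member 3 (1-3): L=0.9840, (cx,cy)=(0.9888,-0.1494)
member 4 (2-3): L=1.4971, (cx,cy)=(0.3066,0.9518)
member 5 (2-4): L=0.8240, (cx,cy)=(1.0000,0.0000)
member 6 (3-4): L=1.4710, (cx,cy)=(0.2481,-0.9687)
member 7 (3-5): L=0.8562, (cx,cy)=(0.9858,0.1682)
member 8 (4-5): L=1.6405, (cx,cy)=(0.2920,0.9564)
solve A·x = −loads:
  F[0-1] = -1132.6940 N (compression)
  F[0-2] = +660.7649 N (tension)
  F[1-2] = +1262.8372 N (tension)
  F[1-3] = -668.0869 N (compression)
  F[2-3] = +1153.7608 N (tension)
  F[2-4] = +306.8556 N (tension)
  F[3-4] = -1236.6728 N (compression)
  F[3-5] = -0.0000 N (tension)
  F[4-5] = -0.0000 N (tension)
  Rx@0 = -392.6400 N
  Ry@0 = +1100.5020 N
  Ry@4 = +1197.9980 N

660.765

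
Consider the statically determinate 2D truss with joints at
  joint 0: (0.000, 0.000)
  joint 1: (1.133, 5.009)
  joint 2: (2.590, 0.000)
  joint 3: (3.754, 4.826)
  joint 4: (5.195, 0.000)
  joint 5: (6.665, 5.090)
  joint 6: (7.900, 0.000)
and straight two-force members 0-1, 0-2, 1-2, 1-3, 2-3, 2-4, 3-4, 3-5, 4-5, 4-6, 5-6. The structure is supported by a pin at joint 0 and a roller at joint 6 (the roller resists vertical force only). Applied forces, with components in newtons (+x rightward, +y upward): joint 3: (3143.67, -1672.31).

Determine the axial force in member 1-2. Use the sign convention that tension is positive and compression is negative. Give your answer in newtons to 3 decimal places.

-1126.017

N=7 nodes, M=11 members, R=3 reactions → 2N=14, M+R=14
member 0 (0-1): L=5.1355, (cx,cy)=(0.2206,0.9754)
member 1 (0-2): L=2.5900, (cx,cy)=(1.0000,0.0000)
member 2 (1-2): L=5.2166, (cx,cy)=(0.2793,-0.9602)
member 3 (1-3): L=2.6274, (cx,cy)=(0.9976,-0.0697)
member 4 (2-3): L=4.9644, (cx,cy)=(0.2345,0.9721)
member 5 (2-4): L=2.6050, (cx,cy)=(1.0000,0.0000)
member 6 (3-4): L=5.0365, (cx,cy)=(0.2861,-0.9582)
member 7 (3-5): L=2.9229, (cx,cy)=(0.9959,0.0903)
member 8 (4-5): L=5.2980, (cx,cy)=(0.2775,0.9607)
member 9 (4-6): L=2.7050, (cx,cy)=(1.0000,0.0000)
member 10 (5-6): L=5.2377, (cx,cy)=(0.2358,-0.9718)
solve A·x = −loads:
  F[0-1] = +1069.1222 N (tension)
  F[0-2] = +2907.8008 N (tension)
  F[1-2] = -1126.0173 N (compression)
  F[1-3] = +551.7064 N (tension)
  F[2-3] = +1112.2106 N (tension)
  F[2-4] = +2332.5236 N (tension)
  F[3-4] = -2973.7776 N (compression)
  F[3-5] = -1487.7800 N (compression)
  F[4-5] = +2965.9172 N (tension)
  F[4-6] = +658.7691 N (tension)
  F[5-6] = -2793.8656 N (compression)
  Rx@0 = -3143.6700 N
  Ry@0 = -1042.7790 N
  Ry@6 = +2715.0890 N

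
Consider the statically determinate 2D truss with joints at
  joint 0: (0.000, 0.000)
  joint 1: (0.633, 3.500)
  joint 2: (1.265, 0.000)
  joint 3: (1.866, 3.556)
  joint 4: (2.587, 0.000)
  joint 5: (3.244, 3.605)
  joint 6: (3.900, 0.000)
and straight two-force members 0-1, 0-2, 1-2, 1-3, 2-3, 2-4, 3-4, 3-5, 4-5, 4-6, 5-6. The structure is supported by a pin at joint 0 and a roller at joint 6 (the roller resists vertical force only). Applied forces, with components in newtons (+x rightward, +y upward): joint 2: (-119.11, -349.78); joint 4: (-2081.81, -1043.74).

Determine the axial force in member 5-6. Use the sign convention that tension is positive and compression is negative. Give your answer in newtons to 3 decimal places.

-819.034

N=7 nodes, M=11 members, R=3 reactions → 2N=14, M+R=14
member 0 (0-1): L=3.5568, (cx,cy)=(0.1780,0.9840)
member 1 (0-2): L=1.2650, (cx,cy)=(1.0000,0.0000)
member 2 (1-2): L=3.5566, (cx,cy)=(0.1777,-0.9841)
member 3 (1-3): L=1.2343, (cx,cy)=(0.9990,0.0454)
member 4 (2-3): L=3.6064, (cx,cy)=(0.1666,0.9860)
member 5 (2-4): L=1.3220, (cx,cy)=(1.0000,0.0000)
member 6 (3-4): L=3.6284, (cx,cy)=(0.1987,-0.9801)
member 7 (3-5): L=1.3789, (cx,cy)=(0.9994,0.0355)
member 8 (4-5): L=3.6644, (cx,cy)=(0.1793,0.9838)
member 9 (4-6): L=1.3130, (cx,cy)=(1.0000,0.0000)
member 10 (5-6): L=3.6642, (cx,cy)=(0.1790,-0.9838)
solve A·x = −loads:
  F[0-1] = -597.2528 N (compression)
  F[0-2] = -2094.6270 N (compression)
  F[1-2] = +587.4991 N (tension)
  F[1-3] = -210.9074 N (compression)
  F[2-3] = -231.6078 N (compression)
  F[2-4] = -1832.5231 N (compression)
  F[3-4] = +232.0619 N (tension)
  F[3-5] = -295.5872 N (compression)
  F[4-5] = +829.7515 N (tension)
  F[4-6] = +146.6313 N (tension)
  F[5-6] = -819.0344 N (compression)
  Rx@0 = +2200.9200 N
  Ry@0 = +587.7182 N
  Ry@6 = +805.8018 N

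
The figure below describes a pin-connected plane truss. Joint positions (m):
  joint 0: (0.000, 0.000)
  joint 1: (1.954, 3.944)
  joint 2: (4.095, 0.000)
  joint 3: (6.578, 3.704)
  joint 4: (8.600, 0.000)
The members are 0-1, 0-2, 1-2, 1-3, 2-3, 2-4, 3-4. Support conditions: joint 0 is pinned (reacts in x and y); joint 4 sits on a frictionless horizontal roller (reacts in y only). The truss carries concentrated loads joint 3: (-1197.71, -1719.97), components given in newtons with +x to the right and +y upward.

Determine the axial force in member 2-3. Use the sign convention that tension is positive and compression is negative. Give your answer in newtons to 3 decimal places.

N=5 nodes, M=7 members, R=3 reactions → 2N=10, M+R=10
member 0 (0-1): L=4.4015, (cx,cy)=(0.4439,0.8961)
member 1 (0-2): L=4.0950, (cx,cy)=(1.0000,0.0000)
member 2 (1-2): L=4.4877, (cx,cy)=(0.4771,-0.8789)
member 3 (1-3): L=4.6302, (cx,cy)=(0.9987,-0.0518)
member 4 (2-3): L=4.4592, (cx,cy)=(0.5568,0.8306)
member 5 (2-4): L=4.5050, (cx,cy)=(1.0000,0.0000)
member 6 (3-4): L=4.2200, (cx,cy)=(0.4792,-0.8777)
solve A·x = −loads:
  F[0-1] = -1026.9925 N (compression)
  F[0-2] = -741.7880 N (compression)
  F[1-2] = +1105.1569 N (tension)
  F[1-3] = -984.5014 N (compression)
  F[2-3] = -1169.3176 N (compression)
  F[2-4] = +436.5676 N (tension)
  F[3-4] = -911.1274 N (compression)
  Rx@0 = +1197.7100 N
  Ry@0 = +920.2439 N
  Ry@4 = +799.7261 N

-1169.318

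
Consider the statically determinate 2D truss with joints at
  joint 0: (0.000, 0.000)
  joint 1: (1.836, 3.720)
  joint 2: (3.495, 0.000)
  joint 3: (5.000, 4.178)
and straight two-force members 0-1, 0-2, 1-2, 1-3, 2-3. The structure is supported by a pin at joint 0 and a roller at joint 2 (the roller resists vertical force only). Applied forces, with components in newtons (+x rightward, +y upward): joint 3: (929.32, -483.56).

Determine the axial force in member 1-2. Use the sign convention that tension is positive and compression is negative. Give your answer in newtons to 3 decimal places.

N=4 nodes, M=5 members, R=3 reactions → 2N=8, M+R=8
member 0 (0-1): L=4.1484, (cx,cy)=(0.4426,0.8967)
member 1 (0-2): L=3.4950, (cx,cy)=(1.0000,0.0000)
member 2 (1-2): L=4.0732, (cx,cy)=(0.4073,-0.9133)
member 3 (1-3): L=3.1970, (cx,cy)=(0.9897,0.1433)
member 4 (2-3): L=4.4408, (cx,cy)=(0.3389,0.9408)
solve A·x = −loads:
  F[0-1] = +1471.0769 N (tension)
  F[0-2] = +278.2518 N (tension)
  F[1-2] = -1259.8717 N (compression)
  F[1-3] = +1176.3478 N (tension)
  F[2-3] = -693.1008 N (compression)
  Rx@0 = -929.3200 N
  Ry@0 = -1319.1579 N
  Ry@2 = +1802.7179 N

-1259.872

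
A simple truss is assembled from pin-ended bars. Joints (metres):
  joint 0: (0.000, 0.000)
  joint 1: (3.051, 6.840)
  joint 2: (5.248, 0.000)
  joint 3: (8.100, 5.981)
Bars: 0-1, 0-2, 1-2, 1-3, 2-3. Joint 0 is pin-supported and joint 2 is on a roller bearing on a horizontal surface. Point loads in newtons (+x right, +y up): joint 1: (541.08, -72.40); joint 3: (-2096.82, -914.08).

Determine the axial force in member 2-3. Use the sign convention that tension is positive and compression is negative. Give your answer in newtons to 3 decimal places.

-1302.255

N=4 nodes, M=5 members, R=3 reactions → 2N=8, M+R=8
member 0 (0-1): L=7.4896, (cx,cy)=(0.4074,0.9133)
member 1 (0-2): L=5.2480, (cx,cy)=(1.0000,0.0000)
member 2 (1-2): L=7.1842, (cx,cy)=(0.3058,-0.9521)
member 3 (1-3): L=5.1216, (cx,cy)=(0.9858,-0.1677)
member 4 (2-3): L=6.6262, (cx,cy)=(0.4304,0.9026)
solve A·x = −loads:
  F[0-1] = -1333.7038 N (compression)
  F[0-2] = -1012.4363 N (compression)
  F[1-2] = +1477.8008 N (tension)
  F[1-3] = -1558.3870 N (compression)
  F[2-3] = -1302.2552 N (compression)
  Rx@0 = +1555.7400 N
  Ry@0 = +1218.0259 N
  Ry@2 = -231.5459 N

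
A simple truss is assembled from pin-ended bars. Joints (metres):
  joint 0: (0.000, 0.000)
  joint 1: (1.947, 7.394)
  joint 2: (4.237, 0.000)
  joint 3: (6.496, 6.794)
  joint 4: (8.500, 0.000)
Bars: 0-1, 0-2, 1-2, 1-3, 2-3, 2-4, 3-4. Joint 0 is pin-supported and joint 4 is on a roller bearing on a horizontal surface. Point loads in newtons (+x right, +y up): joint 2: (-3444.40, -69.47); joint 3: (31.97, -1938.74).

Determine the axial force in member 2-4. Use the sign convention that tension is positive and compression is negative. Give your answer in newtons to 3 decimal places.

454.789

N=5 nodes, M=7 members, R=3 reactions → 2N=10, M+R=10
member 0 (0-1): L=7.6460, (cx,cy)=(0.2546,0.9670)
member 1 (0-2): L=4.2370, (cx,cy)=(1.0000,0.0000)
member 2 (1-2): L=7.7405, (cx,cy)=(0.2958,-0.9552)
member 3 (1-3): L=4.5884, (cx,cy)=(0.9914,-0.1308)
member 4 (2-3): L=7.1597, (cx,cy)=(0.3155,0.9489)
member 5 (2-4): L=4.2630, (cx,cy)=(1.0000,0.0000)
member 6 (3-4): L=7.0834, (cx,cy)=(0.2829,-0.9591)
solve A·x = −loads:
  F[0-1] = -482.2721 N (compression)
  F[0-2] = -3289.6236 N (compression)
  F[1-2] = +526.7023 N (tension)
  F[1-3] = -281.0427 N (compression)
  F[2-3] = -456.9979 N (compression)
  F[2-4] = +454.7893 N (tension)
  F[3-4] = -1607.5107 N (compression)
  Rx@0 = +3412.4300 N
  Ry@0 = +466.3743 N
  Ry@4 = +1541.8357 N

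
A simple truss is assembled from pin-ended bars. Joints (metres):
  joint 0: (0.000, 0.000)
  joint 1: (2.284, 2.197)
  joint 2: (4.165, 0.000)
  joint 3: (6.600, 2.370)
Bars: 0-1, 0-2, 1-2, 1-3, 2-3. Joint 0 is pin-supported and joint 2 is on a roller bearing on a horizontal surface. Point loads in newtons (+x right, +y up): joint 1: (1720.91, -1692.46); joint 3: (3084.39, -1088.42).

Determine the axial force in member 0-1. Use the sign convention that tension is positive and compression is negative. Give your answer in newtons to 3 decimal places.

3656.479

N=4 nodes, M=5 members, R=3 reactions → 2N=8, M+R=8
member 0 (0-1): L=3.1691, (cx,cy)=(0.7207,0.6932)
member 1 (0-2): L=4.1650, (cx,cy)=(1.0000,0.0000)
member 2 (1-2): L=2.8922, (cx,cy)=(0.6504,-0.7596)
member 3 (1-3): L=4.3195, (cx,cy)=(0.9992,0.0401)
member 4 (2-3): L=3.3980, (cx,cy)=(0.7166,0.6975)
solve A·x = −loads:
  F[0-1] = +3656.4793 N (tension)
  F[0-2] = +2170.0766 N (tension)
  F[1-2] = -5333.7177 N (compression)
  F[1-3] = +4386.6920 N (tension)
  F[2-3] = -1812.4061 N (compression)
  Rx@0 = -4805.3000 N
  Ry@0 = -2534.8449 N
  Ry@2 = +5315.7249 N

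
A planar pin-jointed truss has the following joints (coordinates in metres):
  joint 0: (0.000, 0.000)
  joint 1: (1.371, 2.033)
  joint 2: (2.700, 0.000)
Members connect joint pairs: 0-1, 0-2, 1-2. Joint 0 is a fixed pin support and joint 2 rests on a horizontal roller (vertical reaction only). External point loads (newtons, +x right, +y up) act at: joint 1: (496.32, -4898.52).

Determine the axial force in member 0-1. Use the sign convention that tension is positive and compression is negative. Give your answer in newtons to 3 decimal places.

N=3 nodes, M=3 members, R=3 reactions → 2N=6, M+R=6
member 0 (0-1): L=2.4521, (cx,cy)=(0.5591,0.8291)
member 1 (0-2): L=2.7000, (cx,cy)=(1.0000,0.0000)
member 2 (1-2): L=2.4289, (cx,cy)=(0.5472,-0.8370)
solve A·x = −loads:
  F[0-1] = -2457.4540 N (compression)
  F[0-2] = +1870.3208 N (tension)
  F[1-2] = -3418.1607 N (compression)
  Rx@0 = -496.3200 N
  Ry@0 = +2037.4498 N
  Ry@2 = +2861.0702 N

-2457.454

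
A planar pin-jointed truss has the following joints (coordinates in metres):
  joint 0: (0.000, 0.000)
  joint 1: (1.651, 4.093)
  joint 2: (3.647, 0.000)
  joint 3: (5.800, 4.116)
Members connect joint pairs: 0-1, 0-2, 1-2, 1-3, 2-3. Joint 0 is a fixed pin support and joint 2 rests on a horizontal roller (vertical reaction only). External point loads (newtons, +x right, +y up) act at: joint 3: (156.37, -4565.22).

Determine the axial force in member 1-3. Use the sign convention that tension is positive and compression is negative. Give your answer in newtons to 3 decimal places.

N=4 nodes, M=5 members, R=3 reactions → 2N=8, M+R=8
member 0 (0-1): L=4.4134, (cx,cy)=(0.3741,0.9274)
member 1 (0-2): L=3.6470, (cx,cy)=(1.0000,0.0000)
member 2 (1-2): L=4.5538, (cx,cy)=(0.4383,-0.8988)
member 3 (1-3): L=4.1491, (cx,cy)=(1.0000,0.0055)
member 4 (2-3): L=4.6451, (cx,cy)=(0.4635,0.8861)
solve A·x = −loads:
  F[0-1] = +3096.3612 N (tension)
  F[0-2] = -1001.9312 N (compression)
  F[1-2] = -3179.0635 N (compression)
  F[1-3] = +2551.7868 N (tension)
  F[2-3] = -5168.0193 N (compression)
  Rx@0 = -156.3700 N
  Ry@0 = -2871.5486 N
  Ry@2 = +7436.7686 N

2551.787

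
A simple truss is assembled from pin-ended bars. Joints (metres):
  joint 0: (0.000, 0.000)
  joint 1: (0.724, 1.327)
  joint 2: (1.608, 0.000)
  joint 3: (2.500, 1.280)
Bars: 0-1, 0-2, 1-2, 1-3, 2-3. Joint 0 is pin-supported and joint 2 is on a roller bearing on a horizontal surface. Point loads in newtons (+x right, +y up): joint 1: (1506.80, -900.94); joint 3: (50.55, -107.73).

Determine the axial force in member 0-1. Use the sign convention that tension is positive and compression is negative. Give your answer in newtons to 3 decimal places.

N=4 nodes, M=5 members, R=3 reactions → 2N=8, M+R=8
member 0 (0-1): L=1.5117, (cx,cy)=(0.4789,0.8778)
member 1 (0-2): L=1.6080, (cx,cy)=(1.0000,0.0000)
member 2 (1-2): L=1.5945, (cx,cy)=(0.5544,-0.8322)
member 3 (1-3): L=1.7766, (cx,cy)=(0.9997,-0.0265)
member 4 (2-3): L=1.5601, (cx,cy)=(0.5717,0.8204)
solve A·x = −loads:
  F[0-1] = +966.2200 N (tension)
  F[0-2] = +1094.5839 N (tension)
  F[1-2] = -2105.6293 N (compression)
  F[1-3] = +123.3927 N (tension)
  F[2-3] = -127.3297 N (compression)
  Rx@0 = -1557.3500 N
  Ry@0 = -848.1914 N
  Ry@2 = +1856.8614 N

966.220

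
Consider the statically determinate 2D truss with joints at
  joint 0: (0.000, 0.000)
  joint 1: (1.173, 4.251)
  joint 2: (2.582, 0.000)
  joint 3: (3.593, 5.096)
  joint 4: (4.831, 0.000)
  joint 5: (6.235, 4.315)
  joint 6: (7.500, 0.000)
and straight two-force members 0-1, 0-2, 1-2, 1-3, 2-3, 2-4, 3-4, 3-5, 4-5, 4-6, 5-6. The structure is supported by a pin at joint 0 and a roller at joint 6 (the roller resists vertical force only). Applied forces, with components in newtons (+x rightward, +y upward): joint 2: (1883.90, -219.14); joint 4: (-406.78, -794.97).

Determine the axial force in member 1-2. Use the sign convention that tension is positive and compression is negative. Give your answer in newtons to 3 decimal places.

363.995

N=7 nodes, M=11 members, R=3 reactions → 2N=14, M+R=14
member 0 (0-1): L=4.4099, (cx,cy)=(0.2660,0.9640)
member 1 (0-2): L=2.5820, (cx,cy)=(1.0000,0.0000)
member 2 (1-2): L=4.4784, (cx,cy)=(0.3146,-0.9492)
member 3 (1-3): L=2.5633, (cx,cy)=(0.9441,0.3297)
member 4 (2-3): L=5.1953, (cx,cy)=(0.1946,0.9809)
member 5 (2-4): L=2.2490, (cx,cy)=(1.0000,0.0000)
member 6 (3-4): L=5.2442, (cx,cy)=(0.2361,-0.9717)
member 7 (3-5): L=2.7550, (cx,cy)=(0.9590,-0.2835)
member 8 (4-5): L=4.5377, (cx,cy)=(0.3094,0.9509)
member 9 (4-6): L=2.6690, (cx,cy)=(1.0000,0.0000)
member 10 (5-6): L=4.4966, (cx,cy)=(0.2813,-0.9596)
solve A·x = −loads:
  F[0-1] = -442.5435 N (compression)
  F[0-2] = +1594.8341 N (tension)
  F[1-2] = +363.9952 N (tension)
  F[1-3] = -245.9843 N (compression)
  F[2-3] = -128.8336 N (compression)
  F[2-4] = -149.4751 N (compression)
  F[3-4] = +314.3432 N (tension)
  F[3-5] = -345.6930 N (compression)
  F[4-5] = +514.7718 N (tension)
  F[4-6] = +172.2362 N (tension)
  F[5-6] = -612.2356 N (compression)
  Rx@0 = -1477.1200 N
  Ry@0 = +426.6007 N
  Ry@6 = +587.5093 N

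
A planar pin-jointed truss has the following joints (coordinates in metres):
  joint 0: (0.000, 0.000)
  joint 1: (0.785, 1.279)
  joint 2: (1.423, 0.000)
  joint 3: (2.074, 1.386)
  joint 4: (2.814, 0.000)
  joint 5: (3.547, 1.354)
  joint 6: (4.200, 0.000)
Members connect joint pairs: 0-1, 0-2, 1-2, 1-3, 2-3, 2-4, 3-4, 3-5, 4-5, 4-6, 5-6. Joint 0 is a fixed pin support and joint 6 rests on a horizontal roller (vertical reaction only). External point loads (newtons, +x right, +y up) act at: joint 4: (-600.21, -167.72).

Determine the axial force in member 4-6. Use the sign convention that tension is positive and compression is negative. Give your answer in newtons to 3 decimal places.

N=7 nodes, M=11 members, R=3 reactions → 2N=14, M+R=14
member 0 (0-1): L=1.5007, (cx,cy)=(0.5231,0.8523)
member 1 (0-2): L=1.4230, (cx,cy)=(1.0000,0.0000)
member 2 (1-2): L=1.4293, (cx,cy)=(0.4464,-0.8948)
member 3 (1-3): L=1.2934, (cx,cy)=(0.9966,0.0827)
member 4 (2-3): L=1.5313, (cx,cy)=(0.4251,0.9051)
member 5 (2-4): L=1.3910, (cx,cy)=(1.0000,0.0000)
member 6 (3-4): L=1.5712, (cx,cy)=(0.4710,-0.8821)
member 7 (3-5): L=1.4733, (cx,cy)=(0.9998,-0.0217)
member 8 (4-5): L=1.5397, (cx,cy)=(0.4761,0.8794)
member 9 (4-6): L=1.3860, (cx,cy)=(1.0000,0.0000)
member 10 (5-6): L=1.5032, (cx,cy)=(0.4344,-0.9007)
solve A·x = −loads:
  F[0-1] = -64.9410 N (compression)
  F[0-2] = -566.2398 N (compression)
  F[1-2] = +56.3663 N (tension)
  F[1-3] = -59.3340 N (compression)
  F[2-3] = -55.7259 N (compression)
  F[2-4] = -517.3883 N (compression)
  F[3-4] = +65.5422 N (tension)
  F[3-5] = -113.7179 N (compression)
  F[4-5] = +124.9737 N (tension)
  F[4-6] = +54.1944 N (tension)
  F[5-6] = -124.7581 N (compression)
  Rx@0 = +600.2100 N
  Ry@0 = +55.3476 N
  Ry@6 = +112.3724 N

54.194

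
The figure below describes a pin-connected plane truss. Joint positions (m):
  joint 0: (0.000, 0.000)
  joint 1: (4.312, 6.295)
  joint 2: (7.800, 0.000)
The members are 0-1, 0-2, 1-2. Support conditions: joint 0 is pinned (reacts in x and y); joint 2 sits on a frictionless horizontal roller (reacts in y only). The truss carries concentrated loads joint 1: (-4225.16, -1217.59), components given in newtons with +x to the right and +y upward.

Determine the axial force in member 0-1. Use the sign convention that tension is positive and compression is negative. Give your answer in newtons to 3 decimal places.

-4793.167

N=3 nodes, M=3 members, R=3 reactions → 2N=6, M+R=6
member 0 (0-1): L=7.6302, (cx,cy)=(0.5651,0.8250)
member 1 (0-2): L=7.8000, (cx,cy)=(1.0000,0.0000)
member 2 (1-2): L=7.1967, (cx,cy)=(0.4847,-0.8747)
solve A·x = −loads:
  F[0-1] = -4793.1671 N (compression)
  F[0-2] = -1516.4417 N (compression)
  F[1-2] = +3128.8553 N (tension)
  Rx@0 = +4225.1600 N
  Ry@0 = +3954.4021 N
  Ry@2 = -2736.8121 N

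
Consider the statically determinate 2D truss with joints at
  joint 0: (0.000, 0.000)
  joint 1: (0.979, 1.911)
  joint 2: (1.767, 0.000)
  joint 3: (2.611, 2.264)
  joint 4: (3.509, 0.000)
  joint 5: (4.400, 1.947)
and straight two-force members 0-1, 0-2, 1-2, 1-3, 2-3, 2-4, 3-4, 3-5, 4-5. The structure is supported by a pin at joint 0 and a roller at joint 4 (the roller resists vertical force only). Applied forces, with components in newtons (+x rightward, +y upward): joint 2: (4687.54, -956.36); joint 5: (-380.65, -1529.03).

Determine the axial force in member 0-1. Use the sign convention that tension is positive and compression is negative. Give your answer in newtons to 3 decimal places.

N=6 nodes, M=9 members, R=3 reactions → 2N=12, M+R=12
member 0 (0-1): L=2.1472, (cx,cy)=(0.4559,0.8900)
member 1 (0-2): L=1.7670, (cx,cy)=(1.0000,0.0000)
member 2 (1-2): L=2.0671, (cx,cy)=(0.3812,-0.9245)
member 3 (1-3): L=1.6697, (cx,cy)=(0.9774,0.2114)
member 4 (2-3): L=2.4162, (cx,cy)=(0.3493,0.9370)
member 5 (2-4): L=1.7420, (cx,cy)=(1.0000,0.0000)
member 6 (3-4): L=2.4356, (cx,cy)=(0.3687,-0.9295)
member 7 (3-5): L=1.8169, (cx,cy)=(0.9847,-0.1745)
member 8 (4-5): L=2.1412, (cx,cy)=(0.4161,0.9093)
solve A·x = −loads:
  F[0-1] = -334.5270 N (compression)
  F[0-2] = +4459.4169 N (tension)
  F[1-2] = +262.9143 N (tension)
  F[1-3] = -258.5980 N (compression)
  F[2-3] = +761.2519 N (tension)
  F[2-4] = -393.8088 N (compression)
  F[3-4] = -764.8079 N (compression)
  F[3-5] = +299.7404 N (tension)
  F[4-5] = -1624.0181 N (compression)
  Rx@0 = -4306.8900 N
  Ry@0 = +297.7312 N
  Ry@4 = +2187.6588 N

-334.527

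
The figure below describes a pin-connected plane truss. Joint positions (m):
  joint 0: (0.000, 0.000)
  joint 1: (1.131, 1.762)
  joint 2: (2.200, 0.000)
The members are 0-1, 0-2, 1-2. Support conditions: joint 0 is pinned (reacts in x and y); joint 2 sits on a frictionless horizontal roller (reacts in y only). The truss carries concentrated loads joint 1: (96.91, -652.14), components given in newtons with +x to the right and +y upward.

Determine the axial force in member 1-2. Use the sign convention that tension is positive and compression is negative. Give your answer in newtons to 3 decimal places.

-482.920

N=3 nodes, M=3 members, R=3 reactions → 2N=6, M+R=6
member 0 (0-1): L=2.0938, (cx,cy)=(0.5402,0.8416)
member 1 (0-2): L=2.2000, (cx,cy)=(1.0000,0.0000)
member 2 (1-2): L=2.0609, (cx,cy)=(0.5187,-0.8550)
solve A·x = −loads:
  F[0-1] = -284.3140 N (compression)
  F[0-2] = +250.4902 N (tension)
  F[1-2] = -482.9197 N (compression)
  Rx@0 = -96.9100 N
  Ry@0 = +239.2647 N
  Ry@2 = +412.8753 N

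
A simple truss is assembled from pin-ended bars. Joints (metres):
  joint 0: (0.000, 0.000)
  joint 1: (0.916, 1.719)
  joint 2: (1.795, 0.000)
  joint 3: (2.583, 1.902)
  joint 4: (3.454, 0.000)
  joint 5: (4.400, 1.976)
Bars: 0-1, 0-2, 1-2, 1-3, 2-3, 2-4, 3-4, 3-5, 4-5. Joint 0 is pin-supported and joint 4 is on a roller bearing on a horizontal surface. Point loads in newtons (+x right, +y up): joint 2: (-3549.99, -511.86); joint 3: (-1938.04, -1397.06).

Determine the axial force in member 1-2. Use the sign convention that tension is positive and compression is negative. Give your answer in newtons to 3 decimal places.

1667.441

N=6 nodes, M=9 members, R=3 reactions → 2N=12, M+R=12
member 0 (0-1): L=1.9478, (cx,cy)=(0.4703,0.8825)
member 1 (0-2): L=1.7950, (cx,cy)=(1.0000,0.0000)
member 2 (1-2): L=1.9307, (cx,cy)=(0.4553,-0.8904)
member 3 (1-3): L=1.6770, (cx,cy)=(0.9940,0.1091)
member 4 (2-3): L=2.0588, (cx,cy)=(0.3828,0.9239)
member 5 (2-4): L=1.6590, (cx,cy)=(1.0000,0.0000)
member 6 (3-4): L=2.0919, (cx,cy)=(0.4164,-0.9092)
member 7 (3-5): L=1.8185, (cx,cy)=(0.9992,0.0407)
member 8 (4-5): L=2.1908, (cx,cy)=(0.4318,0.9020)
solve A·x = −loads:
  F[0-1] = -1887.0479 N (compression)
  F[0-2] = -4600.6109 N (compression)
  F[1-2] = +1667.4411 N (tension)
  F[1-3] = -1656.4557 N (compression)
  F[2-3] = -1052.9266 N (compression)
  F[2-4] = +111.5338 N (tension)
  F[3-4] = -267.8793 N (compression)
  F[3-5] = -0.0000 N (compression)
  F[4-5] = +0.0000 N (tension)
  Rx@0 = +5488.0300 N
  Ry@0 = +1665.3639 N
  Ry@4 = +243.5561 N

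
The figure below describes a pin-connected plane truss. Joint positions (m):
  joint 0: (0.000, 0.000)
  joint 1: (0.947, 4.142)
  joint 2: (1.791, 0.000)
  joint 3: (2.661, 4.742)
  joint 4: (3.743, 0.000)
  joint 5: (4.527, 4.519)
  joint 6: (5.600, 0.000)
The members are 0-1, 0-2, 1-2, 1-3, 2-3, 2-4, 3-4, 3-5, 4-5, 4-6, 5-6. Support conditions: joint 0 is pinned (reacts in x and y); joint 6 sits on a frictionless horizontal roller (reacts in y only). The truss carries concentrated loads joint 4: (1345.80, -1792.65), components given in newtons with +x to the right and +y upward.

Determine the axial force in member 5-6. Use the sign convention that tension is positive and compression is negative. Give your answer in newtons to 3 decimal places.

-1231.508

N=7 nodes, M=11 members, R=3 reactions → 2N=14, M+R=14
member 0 (0-1): L=4.2489, (cx,cy)=(0.2229,0.9748)
member 1 (0-2): L=1.7910, (cx,cy)=(1.0000,0.0000)
member 2 (1-2): L=4.2271, (cx,cy)=(0.1997,-0.9799)
member 3 (1-3): L=1.8160, (cx,cy)=(0.9438,0.3304)
member 4 (2-3): L=4.8211, (cx,cy)=(0.1805,0.9836)
member 5 (2-4): L=1.9520, (cx,cy)=(1.0000,0.0000)
member 6 (3-4): L=4.8639, (cx,cy)=(0.2225,-0.9749)
member 7 (3-5): L=1.8793, (cx,cy)=(0.9929,-0.1187)
member 8 (4-5): L=4.5865, (cx,cy)=(0.1709,0.9853)
member 9 (4-6): L=1.8570, (cx,cy)=(1.0000,0.0000)
member 10 (5-6): L=4.6446, (cx,cy)=(0.2310,-0.9729)
solve A·x = −loads:
  F[0-1] = -609.7947 N (compression)
  F[0-2] = +1481.7125 N (tension)
  F[1-2] = +520.9563 N (tension)
  F[1-3] = -254.2042 N (compression)
  F[2-3] = -518.9867 N (compression)
  F[2-4] = +1679.3821 N (tension)
  F[3-4] = +668.8626 N (tension)
  F[3-5] = -485.8072 N (compression)
  F[4-5] = +1157.5845 N (tension)
  F[4-6] = +284.5016 N (tension)
  F[5-6] = -1231.5077 N (compression)
  Rx@0 = -1345.8000 N
  Ry@0 = +594.4555 N
  Ry@6 = +1198.1945 N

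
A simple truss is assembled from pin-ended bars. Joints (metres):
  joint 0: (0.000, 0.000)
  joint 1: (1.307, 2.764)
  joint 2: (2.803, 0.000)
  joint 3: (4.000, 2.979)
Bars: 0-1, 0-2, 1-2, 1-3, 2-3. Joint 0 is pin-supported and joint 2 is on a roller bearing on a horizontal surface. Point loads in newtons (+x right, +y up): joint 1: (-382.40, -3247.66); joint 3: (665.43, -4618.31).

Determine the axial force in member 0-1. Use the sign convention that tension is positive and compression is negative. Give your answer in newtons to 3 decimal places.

N=4 nodes, M=5 members, R=3 reactions → 2N=8, M+R=8
member 0 (0-1): L=3.0574, (cx,cy)=(0.4275,0.9040)
member 1 (0-2): L=2.8030, (cx,cy)=(1.0000,0.0000)
member 2 (1-2): L=3.1429, (cx,cy)=(0.4760,-0.8794)
member 3 (1-3): L=2.7016, (cx,cy)=(0.9968,0.0796)
member 4 (2-3): L=3.2105, (cx,cy)=(0.3728,0.9279)
solve A·x = −loads:
  F[0-1] = +629.4369 N (tension)
  F[0-2] = +13.9573 N (tension)
  F[1-2] = -4103.4144 N (compression)
  F[1-3] = +2612.9699 N (tension)
  F[2-3] = -5201.2955 N (compression)
  Rx@0 = -283.0300 N
  Ry@0 = -569.0261 N
  Ry@2 = +8434.9961 N

629.437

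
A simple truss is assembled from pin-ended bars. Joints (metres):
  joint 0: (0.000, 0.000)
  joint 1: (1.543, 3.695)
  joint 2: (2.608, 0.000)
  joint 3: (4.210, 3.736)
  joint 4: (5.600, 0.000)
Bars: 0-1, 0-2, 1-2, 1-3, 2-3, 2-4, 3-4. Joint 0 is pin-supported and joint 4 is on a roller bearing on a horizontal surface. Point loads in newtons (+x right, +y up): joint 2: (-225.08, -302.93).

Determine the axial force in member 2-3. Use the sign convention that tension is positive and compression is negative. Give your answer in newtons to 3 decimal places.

N=5 nodes, M=7 members, R=3 reactions → 2N=10, M+R=10
member 0 (0-1): L=4.0042, (cx,cy)=(0.3853,0.9228)
member 1 (0-2): L=2.6080, (cx,cy)=(1.0000,0.0000)
member 2 (1-2): L=3.8454, (cx,cy)=(0.2770,-0.9609)
member 3 (1-3): L=2.6673, (cx,cy)=(0.9999,0.0154)
member 4 (2-3): L=4.0650, (cx,cy)=(0.3941,0.9191)
member 5 (2-4): L=2.9920, (cx,cy)=(1.0000,0.0000)
member 6 (3-4): L=3.9862, (cx,cy)=(0.3487,-0.9372)
solve A·x = −loads:
  F[0-1] = -175.3964 N (compression)
  F[0-2] = -157.4924 N (compression)
  F[1-2] = +166.6203 N (tension)
  F[1-3] = -113.7471 N (compression)
  F[2-3] = +155.4043 N (tension)
  F[2-4] = +52.4892 N (tension)
  F[3-4] = -150.5269 N (compression)
  Rx@0 = +225.0800 N
  Ry@0 = +161.8512 N
  Ry@4 = +141.0788 N

155.404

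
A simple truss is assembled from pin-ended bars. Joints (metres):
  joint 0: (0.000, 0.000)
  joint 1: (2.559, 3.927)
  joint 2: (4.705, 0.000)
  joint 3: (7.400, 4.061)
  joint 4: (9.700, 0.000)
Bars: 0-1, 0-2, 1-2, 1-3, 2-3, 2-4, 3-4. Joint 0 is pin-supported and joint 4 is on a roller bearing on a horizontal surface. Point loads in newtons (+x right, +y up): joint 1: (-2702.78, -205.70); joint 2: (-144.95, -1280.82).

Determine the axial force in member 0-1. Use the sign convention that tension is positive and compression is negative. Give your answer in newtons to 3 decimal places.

-2274.009

N=5 nodes, M=7 members, R=3 reactions → 2N=10, M+R=10
member 0 (0-1): L=4.6872, (cx,cy)=(0.5460,0.8378)
member 1 (0-2): L=4.7050, (cx,cy)=(1.0000,0.0000)
member 2 (1-2): L=4.4751, (cx,cy)=(0.4795,-0.8775)
member 3 (1-3): L=4.8429, (cx,cy)=(0.9996,0.0277)
member 4 (2-3): L=4.8739, (cx,cy)=(0.5529,0.8332)
member 5 (2-4): L=4.9950, (cx,cy)=(1.0000,0.0000)
member 6 (3-4): L=4.6671, (cx,cy)=(0.4928,-0.8701)
solve A·x = −loads:
  F[0-1] = -2274.0095 N (compression)
  F[0-2] = -1606.2223 N (compression)
  F[1-2] = +1953.2543 N (tension)
  F[1-3] = +524.8080 N (tension)
  F[2-3] = -519.9116 N (compression)
  F[2-4] = -237.1235 N (compression)
  F[3-4] = +481.1637 N (tension)
  Rx@0 = +2847.7300 N
  Ry@0 = +1905.1976 N
  Ry@4 = -418.6776 N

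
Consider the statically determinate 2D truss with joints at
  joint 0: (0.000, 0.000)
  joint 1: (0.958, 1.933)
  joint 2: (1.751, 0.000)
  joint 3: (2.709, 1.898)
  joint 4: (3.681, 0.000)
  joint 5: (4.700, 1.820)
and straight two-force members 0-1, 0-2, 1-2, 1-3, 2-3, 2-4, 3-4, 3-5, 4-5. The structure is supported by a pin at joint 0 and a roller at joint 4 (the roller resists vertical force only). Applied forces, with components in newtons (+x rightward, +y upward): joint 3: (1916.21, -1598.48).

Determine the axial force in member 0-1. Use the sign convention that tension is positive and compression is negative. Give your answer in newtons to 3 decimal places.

N=6 nodes, M=9 members, R=3 reactions → 2N=12, M+R=12
member 0 (0-1): L=2.1574, (cx,cy)=(0.4441,0.8960)
member 1 (0-2): L=1.7510, (cx,cy)=(1.0000,0.0000)
member 2 (1-2): L=2.0893, (cx,cy)=(0.3795,-0.9252)
member 3 (1-3): L=1.7513, (cx,cy)=(0.9998,-0.0200)
member 4 (2-3): L=2.1261, (cx,cy)=(0.4506,0.8927)
member 5 (2-4): L=1.9300, (cx,cy)=(1.0000,0.0000)
member 6 (3-4): L=2.1324, (cx,cy)=(0.4558,-0.8901)
member 7 (3-5): L=1.9925, (cx,cy)=(0.9992,-0.0391)
member 8 (4-5): L=2.0858, (cx,cy)=(0.4885,0.8725)
solve A·x = −loads:
  F[0-1] = +631.6369 N (tension)
  F[0-2] = +1635.7261 N (tension)
  F[1-2] = -622.8859 N (compression)
  F[1-3] = +517.0009 N (tension)
  F[2-3] = +645.5242 N (tension)
  F[2-4] = +1108.4411 N (tension)
  F[3-4] = -2431.7438 N (compression)
  F[3-5] = -0.0000 N (compression)
  F[4-5] = +0.0000 N (tension)
  Rx@0 = -1916.2100 N
  Ry@0 = -565.9451 N
  Ry@4 = +2164.4251 N

631.637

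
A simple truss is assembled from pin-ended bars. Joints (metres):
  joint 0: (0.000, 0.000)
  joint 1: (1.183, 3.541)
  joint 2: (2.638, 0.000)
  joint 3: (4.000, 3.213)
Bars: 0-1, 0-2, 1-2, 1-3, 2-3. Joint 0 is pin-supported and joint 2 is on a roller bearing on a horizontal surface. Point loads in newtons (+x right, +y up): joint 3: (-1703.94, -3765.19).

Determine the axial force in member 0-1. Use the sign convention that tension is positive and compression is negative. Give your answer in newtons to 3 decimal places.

-138.514

N=4 nodes, M=5 members, R=3 reactions → 2N=8, M+R=8
member 0 (0-1): L=3.7334, (cx,cy)=(0.3169,0.9485)
member 1 (0-2): L=2.6380, (cx,cy)=(1.0000,0.0000)
member 2 (1-2): L=3.8283, (cx,cy)=(0.3801,-0.9250)
member 3 (1-3): L=2.8360, (cx,cy)=(0.9933,-0.1157)
member 4 (2-3): L=3.4898, (cx,cy)=(0.3903,0.9207)
solve A·x = −loads:
  F[0-1] = -138.5140 N (compression)
  F[0-2] = -1660.0490 N (compression)
  F[1-2] = +154.9742 N (tension)
  F[1-3] = -103.4860 N (compression)
  F[2-3] = -4102.5119 N (compression)
  Rx@0 = +1703.9400 N
  Ry@0 = +131.3762 N
  Ry@2 = +3633.8138 N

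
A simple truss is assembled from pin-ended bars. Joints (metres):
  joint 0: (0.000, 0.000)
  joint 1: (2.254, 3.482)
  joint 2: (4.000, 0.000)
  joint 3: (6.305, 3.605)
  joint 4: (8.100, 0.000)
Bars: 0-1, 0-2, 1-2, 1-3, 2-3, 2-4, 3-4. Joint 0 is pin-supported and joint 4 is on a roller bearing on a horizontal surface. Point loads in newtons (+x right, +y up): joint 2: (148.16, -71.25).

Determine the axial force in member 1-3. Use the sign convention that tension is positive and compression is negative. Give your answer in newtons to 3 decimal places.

N=5 nodes, M=7 members, R=3 reactions → 2N=10, M+R=10
member 0 (0-1): L=4.1479, (cx,cy)=(0.5434,0.8395)
member 1 (0-2): L=4.0000, (cx,cy)=(1.0000,0.0000)
member 2 (1-2): L=3.8952, (cx,cy)=(0.4482,-0.8939)
member 3 (1-3): L=4.0529, (cx,cy)=(0.9995,0.0303)
member 4 (2-3): L=4.2789, (cx,cy)=(0.5387,0.8425)
member 5 (2-4): L=4.1000, (cx,cy)=(1.0000,0.0000)
member 6 (3-4): L=4.0272, (cx,cy)=(0.4457,-0.8952)
solve A·x = −loads:
  F[0-1] = -42.9616 N (compression)
  F[0-2] = +171.5058 N (tension)
  F[1-2] = +38.9588 N (tension)
  F[1-3] = -40.8275 N (compression)
  F[2-3] = +43.2333 N (tension)
  F[2-4] = +17.5194 N (tension)
  F[3-4] = -39.3056 N (compression)
  Rx@0 = -148.1600 N
  Ry@0 = +36.0648 N
  Ry@4 = +35.1852 N

-40.827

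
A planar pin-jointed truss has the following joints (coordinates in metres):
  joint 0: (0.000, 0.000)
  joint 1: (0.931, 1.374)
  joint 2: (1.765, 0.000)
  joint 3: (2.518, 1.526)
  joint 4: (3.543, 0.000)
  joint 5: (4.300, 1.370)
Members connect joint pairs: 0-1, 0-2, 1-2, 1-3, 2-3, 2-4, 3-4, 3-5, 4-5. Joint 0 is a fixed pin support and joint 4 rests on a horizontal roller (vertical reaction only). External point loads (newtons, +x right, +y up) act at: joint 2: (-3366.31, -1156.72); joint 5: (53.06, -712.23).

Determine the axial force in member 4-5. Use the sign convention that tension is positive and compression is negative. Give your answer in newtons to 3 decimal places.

-771.119

N=6 nodes, M=9 members, R=3 reactions → 2N=12, M+R=12
member 0 (0-1): L=1.6597, (cx,cy)=(0.5609,0.8279)
member 1 (0-2): L=1.7650, (cx,cy)=(1.0000,0.0000)
member 2 (1-2): L=1.6073, (cx,cy)=(0.5189,-0.8548)
member 3 (1-3): L=1.5943, (cx,cy)=(0.9954,0.0953)
member 4 (2-3): L=1.7017, (cx,cy)=(0.4425,0.8968)
member 5 (2-4): L=1.7780, (cx,cy)=(1.0000,0.0000)
member 6 (3-4): L=1.8383, (cx,cy)=(0.5576,-0.8301)
member 7 (3-5): L=1.7888, (cx,cy)=(0.9962,-0.0872)
member 8 (4-5): L=1.5652, (cx,cy)=(0.4836,0.8753)
solve A·x = −loads:
  F[0-1] = -492.5852 N (compression)
  F[0-2] = -3036.9385 N (compression)
  F[1-2] = +421.5657 N (tension)
  F[1-3] = -497.3193 N (compression)
  F[2-3] = +888.0203 N (tension)
  F[2-4] = +155.1593 N (tension)
  F[3-4] = -947.1198 N (compression)
  F[3-5] = +427.6289 N (tension)
  F[4-5] = -771.1187 N (compression)
  Rx@0 = +3313.2500 N
  Ry@0 = +407.7894 N
  Ry@4 = +1461.1606 N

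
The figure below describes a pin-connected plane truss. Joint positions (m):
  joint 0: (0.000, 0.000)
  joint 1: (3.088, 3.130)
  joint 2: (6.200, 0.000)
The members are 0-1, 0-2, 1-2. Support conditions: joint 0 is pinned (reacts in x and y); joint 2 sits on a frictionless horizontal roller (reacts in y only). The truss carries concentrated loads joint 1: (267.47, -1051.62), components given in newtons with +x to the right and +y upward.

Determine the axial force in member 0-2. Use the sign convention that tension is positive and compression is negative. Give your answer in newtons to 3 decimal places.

N=3 nodes, M=3 members, R=3 reactions → 2N=6, M+R=6
member 0 (0-1): L=4.3969, (cx,cy)=(0.7023,0.7119)
member 1 (0-2): L=6.2000, (cx,cy)=(1.0000,0.0000)
member 2 (1-2): L=4.4138, (cx,cy)=(0.7051,-0.7091)
solve A·x = −loads:
  F[0-1] = -551.8114 N (compression)
  F[0-2] = +655.0152 N (tension)
  F[1-2] = -929.0142 N (compression)
  Rx@0 = -267.4700 N
  Ry@0 = +392.8162 N
  Ry@2 = +658.8038 N

655.015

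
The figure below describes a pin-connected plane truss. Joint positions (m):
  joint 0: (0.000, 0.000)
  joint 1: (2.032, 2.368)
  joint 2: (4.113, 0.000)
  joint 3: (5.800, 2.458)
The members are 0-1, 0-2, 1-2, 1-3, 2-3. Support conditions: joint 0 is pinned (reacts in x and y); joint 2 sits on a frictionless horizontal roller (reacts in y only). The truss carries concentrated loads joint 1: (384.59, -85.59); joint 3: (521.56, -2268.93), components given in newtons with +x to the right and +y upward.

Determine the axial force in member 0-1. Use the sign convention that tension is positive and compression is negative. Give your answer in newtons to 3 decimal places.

N=4 nodes, M=5 members, R=3 reactions → 2N=8, M+R=8
member 0 (0-1): L=3.1203, (cx,cy)=(0.6512,0.7589)
member 1 (0-2): L=4.1130, (cx,cy)=(1.0000,0.0000)
member 2 (1-2): L=3.1525, (cx,cy)=(0.6601,-0.7512)
member 3 (1-3): L=3.7691, (cx,cy)=(0.9997,0.0239)
member 4 (2-3): L=2.9812, (cx,cy)=(0.5659,0.8245)
solve A·x = −loads:
  F[0-1] = +1871.7245 N (tension)
  F[0-2] = -312.7423 N (compression)
  F[1-2] = -1937.7375 N (compression)
  F[1-3] = +2114.0445 N (tension)
  F[2-3] = -2813.1391 N (compression)
  Rx@0 = -906.1500 N
  Ry@0 = -1420.4415 N
  Ry@2 = +3774.9615 N

1871.724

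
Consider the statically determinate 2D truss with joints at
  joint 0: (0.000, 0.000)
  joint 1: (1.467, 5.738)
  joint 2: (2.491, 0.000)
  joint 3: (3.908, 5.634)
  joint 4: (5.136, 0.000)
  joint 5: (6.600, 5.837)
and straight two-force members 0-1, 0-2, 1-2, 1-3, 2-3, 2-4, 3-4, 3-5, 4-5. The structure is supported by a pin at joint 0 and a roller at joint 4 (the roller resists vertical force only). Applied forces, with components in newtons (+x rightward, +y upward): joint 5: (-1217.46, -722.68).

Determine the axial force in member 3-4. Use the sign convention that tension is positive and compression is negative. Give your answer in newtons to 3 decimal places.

1123.764

N=6 nodes, M=9 members, R=3 reactions → 2N=12, M+R=12
member 0 (0-1): L=5.9226, (cx,cy)=(0.2477,0.9688)
member 1 (0-2): L=2.4910, (cx,cy)=(1.0000,0.0000)
member 2 (1-2): L=5.8287, (cx,cy)=(0.1757,-0.9844)
member 3 (1-3): L=2.4432, (cx,cy)=(0.9991,-0.0426)
member 4 (2-3): L=5.8095, (cx,cy)=(0.2439,0.9698)
member 5 (2-4): L=2.6450, (cx,cy)=(1.0000,0.0000)
member 6 (3-4): L=5.7663, (cx,cy)=(0.2130,-0.9771)
member 7 (3-5): L=2.6996, (cx,cy)=(0.9972,0.0752)
member 8 (4-5): L=6.0178, (cx,cy)=(0.2433,0.9700)
solve A·x = −loads:
  F[0-1] = -1215.5087 N (compression)
  F[0-2] = -916.3823 N (compression)
  F[1-2] = +1218.5312 N (tension)
  F[1-3] = -515.6212 N (compression)
  F[2-3] = -1236.9378 N (compression)
  F[2-4] = -400.6016 N (compression)
  F[3-4] = +1123.7643 N (tension)
  F[3-5] = -1059.1766 N (compression)
  F[4-5] = -662.9525 N (compression)
  Rx@0 = +1217.4600 N
  Ry@0 = +1177.6305 N
  Ry@4 = -454.9505 N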